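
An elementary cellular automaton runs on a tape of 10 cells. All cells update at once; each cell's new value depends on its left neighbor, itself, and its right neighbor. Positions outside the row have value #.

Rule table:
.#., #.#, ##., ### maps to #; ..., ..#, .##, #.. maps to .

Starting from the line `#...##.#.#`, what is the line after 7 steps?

#....####.
#.....####
#......###
#.......##
#........#
#.........
#.........

#.........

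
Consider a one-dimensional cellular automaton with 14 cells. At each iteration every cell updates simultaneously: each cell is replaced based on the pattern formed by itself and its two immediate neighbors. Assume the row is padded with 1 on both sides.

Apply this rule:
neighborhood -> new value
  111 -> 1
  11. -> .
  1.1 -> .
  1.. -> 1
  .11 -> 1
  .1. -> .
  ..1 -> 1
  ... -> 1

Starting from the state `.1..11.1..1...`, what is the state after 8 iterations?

.11..111111111

iteration 1: ..111...11.111
iteration 2: 1111.1111..111
iteration 3: 111..111.11111
iteration 4: 11.1111..11111
iteration 5: 1..111.1111111
iteration 6: .1111..1111111
iteration 7: .111.111111111
iteration 8: .11..111111111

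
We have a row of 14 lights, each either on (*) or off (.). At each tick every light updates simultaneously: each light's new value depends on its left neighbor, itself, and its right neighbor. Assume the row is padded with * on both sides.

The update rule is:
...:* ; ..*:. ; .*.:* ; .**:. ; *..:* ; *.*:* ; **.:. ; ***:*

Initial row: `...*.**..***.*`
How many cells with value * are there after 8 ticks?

8

tick 1: **.**..*..*.*.
tick 2: *.*..*.**.****
tick 3: .***.**..*.***
tick 4: *.*.*..*.**.**
tick 5: .*****.**..*.*
tick 6: *.***.*..*.**.
tick 7: .*.*.***.**..*
tick 8: *****.*.*..*..
count of *: 8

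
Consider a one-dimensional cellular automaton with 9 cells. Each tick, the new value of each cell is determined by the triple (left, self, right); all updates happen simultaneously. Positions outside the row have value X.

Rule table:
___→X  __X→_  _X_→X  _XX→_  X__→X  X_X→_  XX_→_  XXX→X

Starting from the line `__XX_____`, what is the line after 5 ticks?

X___X__X_

X___XXXX_
_XX__XX__
___X___X_
XX_XXX_X_
X___X__X_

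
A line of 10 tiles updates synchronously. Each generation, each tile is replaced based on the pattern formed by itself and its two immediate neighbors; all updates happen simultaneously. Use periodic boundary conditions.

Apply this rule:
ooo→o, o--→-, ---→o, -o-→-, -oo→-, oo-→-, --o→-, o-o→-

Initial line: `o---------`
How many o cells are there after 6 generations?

6

generation 1: --ooooooo-
generation 2: o--ooooo--
generation 3: ----ooo---
generation 4: ooo--o--oo
generation 5: oo-------o
generation 6: o--ooooo--
count of o: 6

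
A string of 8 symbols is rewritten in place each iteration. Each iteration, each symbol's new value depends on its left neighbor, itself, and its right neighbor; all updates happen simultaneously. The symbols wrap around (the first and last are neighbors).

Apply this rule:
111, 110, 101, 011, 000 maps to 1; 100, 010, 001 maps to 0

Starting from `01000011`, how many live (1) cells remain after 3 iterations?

10011011
10011111
10011111
count of 1: 6

6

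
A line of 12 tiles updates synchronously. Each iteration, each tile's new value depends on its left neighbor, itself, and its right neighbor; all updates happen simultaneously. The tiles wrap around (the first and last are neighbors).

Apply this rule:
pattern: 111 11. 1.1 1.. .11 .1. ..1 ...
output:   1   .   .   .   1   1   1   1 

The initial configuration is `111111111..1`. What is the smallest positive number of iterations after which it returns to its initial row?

iteration 1: 11111111..11
iteration 2: 1111111..111
iteration 3: 111111..1111
iteration 4: 11111..11111
iteration 5: 1111..111111
iteration 6: 111..1111111
iteration 7: 11..11111111
iteration 8: 1..111111111
iteration 9: ..1111111111
iteration 10: .1111111111.
iteration 11: 1111111111..
iteration 12: 111111111..1

12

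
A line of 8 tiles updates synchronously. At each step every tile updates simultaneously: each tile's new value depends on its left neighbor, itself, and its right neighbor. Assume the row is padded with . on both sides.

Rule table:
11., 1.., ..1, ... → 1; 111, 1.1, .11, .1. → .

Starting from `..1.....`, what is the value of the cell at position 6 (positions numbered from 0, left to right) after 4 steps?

1

11.11111
.1.....1
1.11111.
......11
position 6 holds 1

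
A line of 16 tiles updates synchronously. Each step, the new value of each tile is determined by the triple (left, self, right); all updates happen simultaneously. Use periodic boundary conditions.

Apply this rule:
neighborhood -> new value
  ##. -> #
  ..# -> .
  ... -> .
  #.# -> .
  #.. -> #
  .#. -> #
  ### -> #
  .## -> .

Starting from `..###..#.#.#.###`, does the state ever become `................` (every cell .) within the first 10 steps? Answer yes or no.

no

#..###.#.#.#..##
##..##.#.#.##..#
###..#.#.#..##..
.###.#.#.##..##.
..##.#.#..##..##
#..#.#.##..##..#
##.#.#..##..##..
.#.#.##..##..##.
.#.#..##..##..##
.#.##..##..##..#
step 10 is .#.##..##..##..#, still not uniform .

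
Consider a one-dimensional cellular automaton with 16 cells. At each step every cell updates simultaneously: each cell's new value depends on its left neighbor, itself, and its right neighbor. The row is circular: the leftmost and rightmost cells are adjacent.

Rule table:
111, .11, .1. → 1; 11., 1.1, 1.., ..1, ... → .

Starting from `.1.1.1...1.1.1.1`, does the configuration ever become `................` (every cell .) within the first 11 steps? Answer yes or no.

no

.1.1.1...1.1.1.1  (fixed point — unchanged through step 11)
step 11 is .1.1.1...1.1.1.1, still not uniform .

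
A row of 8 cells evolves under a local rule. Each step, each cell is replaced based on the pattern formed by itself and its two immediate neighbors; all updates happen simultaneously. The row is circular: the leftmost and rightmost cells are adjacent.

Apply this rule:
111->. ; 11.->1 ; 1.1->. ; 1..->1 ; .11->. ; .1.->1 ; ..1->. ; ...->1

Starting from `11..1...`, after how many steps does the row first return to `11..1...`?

.11.111.
..1...11
1.111..1
1...11..
111..11.
..11..1.
1..11.11
11..1...

8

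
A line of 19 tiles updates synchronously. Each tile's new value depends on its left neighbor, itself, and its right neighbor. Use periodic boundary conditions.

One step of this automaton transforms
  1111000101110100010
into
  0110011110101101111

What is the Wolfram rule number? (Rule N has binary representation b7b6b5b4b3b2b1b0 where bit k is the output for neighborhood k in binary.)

position 1: 111 → 1  (bit 7 = 1)
position 3: 110 → 0  (bit 6 = 0)
position 8: 101 → 1  (bit 5 = 1)
position 4: 100 → 0  (bit 4 = 0)
position 0: 011 → 0  (bit 3 = 0)
position 7: 010 → 1  (bit 2 = 1)
position 6: 001 → 1  (bit 1 = 1)
position 5: 000 → 1  (bit 0 = 1)
bits b7..b0 = 10100111 = 167

167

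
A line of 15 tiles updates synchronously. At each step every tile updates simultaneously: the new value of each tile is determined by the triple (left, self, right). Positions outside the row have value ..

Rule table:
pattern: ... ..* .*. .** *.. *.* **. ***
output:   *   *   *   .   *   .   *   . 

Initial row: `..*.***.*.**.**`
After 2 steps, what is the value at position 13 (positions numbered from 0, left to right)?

***...*.*..*..*
..*****.*******
position 13 holds *

*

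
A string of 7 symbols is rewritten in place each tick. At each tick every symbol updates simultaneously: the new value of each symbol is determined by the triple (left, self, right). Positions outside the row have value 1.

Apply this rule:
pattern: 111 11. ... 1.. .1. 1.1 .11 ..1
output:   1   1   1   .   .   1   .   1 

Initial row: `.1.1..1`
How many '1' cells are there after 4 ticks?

5

tick 1: 1.1..1.
tick 2: 11..1.1
tick 3: 11.1.1.
tick 4: 111.1.1
count of 1: 5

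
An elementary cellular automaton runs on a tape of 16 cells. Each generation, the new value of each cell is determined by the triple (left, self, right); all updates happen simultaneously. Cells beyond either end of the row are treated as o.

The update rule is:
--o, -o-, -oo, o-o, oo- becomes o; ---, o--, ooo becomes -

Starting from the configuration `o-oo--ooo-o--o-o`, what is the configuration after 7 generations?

generation 1: oooo-oo-ooo-oooo
generation 2: ---oooooo-ooo---
generation 3: --oo----ooo-o--o
generation 4: -ooo---oo-ooo-oo
generation 5: oo-o--ooooo-ooo-
generation 6: -ooo-oo---ooo-oo
generation 7: oo-oooo--oo-ooo-

oo-oooo--oo-ooo-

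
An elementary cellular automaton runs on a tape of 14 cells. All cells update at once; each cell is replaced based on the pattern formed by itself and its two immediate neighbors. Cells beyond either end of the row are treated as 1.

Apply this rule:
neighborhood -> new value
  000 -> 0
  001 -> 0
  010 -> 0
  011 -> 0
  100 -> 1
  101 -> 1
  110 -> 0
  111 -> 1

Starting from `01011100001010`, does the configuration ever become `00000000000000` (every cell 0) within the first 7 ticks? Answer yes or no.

no

10101010000101
01010101000010
10101010100001
01010101010000
10101010101000
01010101010100
10101010101010
tick 7 is 10101010101010, still not uniform 0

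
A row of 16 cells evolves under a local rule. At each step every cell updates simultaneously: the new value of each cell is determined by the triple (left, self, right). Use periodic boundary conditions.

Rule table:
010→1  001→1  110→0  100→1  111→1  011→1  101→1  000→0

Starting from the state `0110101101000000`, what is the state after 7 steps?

1101111011100000
1011110111010001
0111101110111011
1111011101110110
1110111011101101
1101110111011011
1011101110110111

1011101110110111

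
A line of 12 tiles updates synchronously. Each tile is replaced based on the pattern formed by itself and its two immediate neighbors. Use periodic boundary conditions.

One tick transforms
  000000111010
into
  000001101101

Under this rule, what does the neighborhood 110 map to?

1

At position 8 the neighborhood is 110; the next row has 1 there.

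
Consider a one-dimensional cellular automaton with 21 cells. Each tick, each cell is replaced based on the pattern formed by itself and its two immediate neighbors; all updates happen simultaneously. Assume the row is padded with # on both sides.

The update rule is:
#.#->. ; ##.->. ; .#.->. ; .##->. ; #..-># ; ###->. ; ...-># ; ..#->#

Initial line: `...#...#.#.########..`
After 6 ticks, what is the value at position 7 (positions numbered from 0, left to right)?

#

###.###............##
.......############..
#######............##
.......############..  (repeats tick 2; period 2)
tick 6: .......############..
position 7 holds #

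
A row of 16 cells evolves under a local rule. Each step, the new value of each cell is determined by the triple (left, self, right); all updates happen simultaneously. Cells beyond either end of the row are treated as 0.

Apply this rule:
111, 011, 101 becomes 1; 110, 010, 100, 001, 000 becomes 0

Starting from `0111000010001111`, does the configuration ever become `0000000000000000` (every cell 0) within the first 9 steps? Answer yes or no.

yes

0110000000001110
0100000000001100
0000000000001000
0000000000000000
all cells are 0 at step 4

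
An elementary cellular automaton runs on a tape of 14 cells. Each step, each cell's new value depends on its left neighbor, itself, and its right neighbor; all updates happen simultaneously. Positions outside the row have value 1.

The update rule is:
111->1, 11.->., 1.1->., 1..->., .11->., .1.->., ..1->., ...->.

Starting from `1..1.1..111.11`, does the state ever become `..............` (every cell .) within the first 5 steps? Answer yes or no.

yes

.........1...1
..............
all cells are . at step 2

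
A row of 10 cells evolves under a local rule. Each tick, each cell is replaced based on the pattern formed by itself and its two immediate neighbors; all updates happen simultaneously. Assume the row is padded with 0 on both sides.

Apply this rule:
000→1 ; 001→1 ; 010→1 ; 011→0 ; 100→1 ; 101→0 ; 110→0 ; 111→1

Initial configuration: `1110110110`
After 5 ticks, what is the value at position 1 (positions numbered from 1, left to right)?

1

0100000001
1111111111
0111111110
1011111101
1001111001
position 1 holds 1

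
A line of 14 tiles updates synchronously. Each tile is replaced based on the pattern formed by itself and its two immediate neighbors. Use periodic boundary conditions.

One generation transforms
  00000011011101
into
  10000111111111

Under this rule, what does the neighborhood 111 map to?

At position 10 the neighborhood is 111; the next row has 1 there.

1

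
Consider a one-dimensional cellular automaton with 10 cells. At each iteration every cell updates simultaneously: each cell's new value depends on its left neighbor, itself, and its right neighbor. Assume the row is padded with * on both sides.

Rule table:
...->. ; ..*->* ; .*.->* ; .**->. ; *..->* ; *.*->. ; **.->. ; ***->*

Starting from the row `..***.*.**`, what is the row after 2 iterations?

*..******.

**.*..*..*
*..******.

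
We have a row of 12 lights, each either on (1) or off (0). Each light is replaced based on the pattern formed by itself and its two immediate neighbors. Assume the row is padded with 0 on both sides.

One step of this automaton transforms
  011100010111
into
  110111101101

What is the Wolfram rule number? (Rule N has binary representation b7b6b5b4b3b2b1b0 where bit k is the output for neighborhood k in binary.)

123

position 2: 111 → 0  (bit 7 = 0)
position 3: 110 → 1  (bit 6 = 1)
position 8: 101 → 1  (bit 5 = 1)
position 4: 100 → 1  (bit 4 = 1)
position 1: 011 → 1  (bit 3 = 1)
position 7: 010 → 0  (bit 2 = 0)
position 0: 001 → 1  (bit 1 = 1)
position 5: 000 → 1  (bit 0 = 1)
bits b7..b0 = 01111011 = 123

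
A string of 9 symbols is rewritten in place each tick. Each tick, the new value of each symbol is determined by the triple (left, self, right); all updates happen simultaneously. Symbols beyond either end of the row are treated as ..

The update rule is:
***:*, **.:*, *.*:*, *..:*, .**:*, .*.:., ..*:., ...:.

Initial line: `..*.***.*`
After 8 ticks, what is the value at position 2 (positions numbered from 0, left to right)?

.

tick 1: ...*****.
tick 2: ...******
tick 3: ...******  (fixed point — unchanged through tick 8)
position 2 holds .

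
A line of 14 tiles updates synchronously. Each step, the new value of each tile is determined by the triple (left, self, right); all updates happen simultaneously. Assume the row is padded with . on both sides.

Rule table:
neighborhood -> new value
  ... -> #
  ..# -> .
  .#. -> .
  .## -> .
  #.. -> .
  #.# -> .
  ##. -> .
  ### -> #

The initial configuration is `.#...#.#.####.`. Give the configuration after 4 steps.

...#......##..
##...####....#
...#..##..##..
##...........#

##...........#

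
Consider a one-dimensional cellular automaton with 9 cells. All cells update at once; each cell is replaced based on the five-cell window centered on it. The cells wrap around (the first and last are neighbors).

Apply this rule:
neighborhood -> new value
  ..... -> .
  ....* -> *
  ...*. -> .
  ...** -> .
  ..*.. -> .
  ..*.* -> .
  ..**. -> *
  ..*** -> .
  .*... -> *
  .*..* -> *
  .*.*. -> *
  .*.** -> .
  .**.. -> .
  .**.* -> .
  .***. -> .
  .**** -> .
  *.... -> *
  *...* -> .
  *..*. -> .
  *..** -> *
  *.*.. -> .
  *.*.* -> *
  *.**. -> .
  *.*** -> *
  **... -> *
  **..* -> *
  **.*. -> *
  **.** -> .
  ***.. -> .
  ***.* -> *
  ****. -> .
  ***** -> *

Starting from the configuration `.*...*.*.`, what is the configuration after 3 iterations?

.*..*...*

iteration 1: ..*...*.*
iteration 2: *..*...*.
iteration 3: .*..*...*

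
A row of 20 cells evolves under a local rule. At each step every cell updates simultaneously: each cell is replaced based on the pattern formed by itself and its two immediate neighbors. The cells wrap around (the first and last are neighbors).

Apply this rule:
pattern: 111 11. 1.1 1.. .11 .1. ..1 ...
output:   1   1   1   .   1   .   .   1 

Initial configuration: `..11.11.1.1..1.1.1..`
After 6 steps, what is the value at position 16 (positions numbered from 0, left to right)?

step 1: 1.111111.1....1.1..1
step 2: 111111111..11..1...1
step 3: 111111111..11....1.1
step 4: 111111111..11.11..11
step 5: 111111111..11111..11
step 6: 111111111..11111..11
position 16 holds .

.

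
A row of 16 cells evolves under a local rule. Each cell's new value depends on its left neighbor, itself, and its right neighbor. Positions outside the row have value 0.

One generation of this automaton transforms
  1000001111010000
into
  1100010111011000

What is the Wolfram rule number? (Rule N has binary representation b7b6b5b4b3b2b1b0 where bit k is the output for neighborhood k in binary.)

position 7: 111 → 1  (bit 7 = 1)
position 9: 110 → 1  (bit 6 = 1)
position 10: 101 → 0  (bit 5 = 0)
position 1: 100 → 1  (bit 4 = 1)
position 6: 011 → 0  (bit 3 = 0)
position 0: 010 → 1  (bit 2 = 1)
position 5: 001 → 1  (bit 1 = 1)
position 2: 000 → 0  (bit 0 = 0)
bits b7..b0 = 11010110 = 214

214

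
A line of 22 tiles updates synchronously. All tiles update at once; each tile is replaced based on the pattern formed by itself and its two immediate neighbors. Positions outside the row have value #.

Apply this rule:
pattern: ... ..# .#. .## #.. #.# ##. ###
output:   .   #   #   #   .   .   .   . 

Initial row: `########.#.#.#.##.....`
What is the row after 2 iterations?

........##.#.#.#....##

.........#.#.#.#.....#
........##.#.#.#....##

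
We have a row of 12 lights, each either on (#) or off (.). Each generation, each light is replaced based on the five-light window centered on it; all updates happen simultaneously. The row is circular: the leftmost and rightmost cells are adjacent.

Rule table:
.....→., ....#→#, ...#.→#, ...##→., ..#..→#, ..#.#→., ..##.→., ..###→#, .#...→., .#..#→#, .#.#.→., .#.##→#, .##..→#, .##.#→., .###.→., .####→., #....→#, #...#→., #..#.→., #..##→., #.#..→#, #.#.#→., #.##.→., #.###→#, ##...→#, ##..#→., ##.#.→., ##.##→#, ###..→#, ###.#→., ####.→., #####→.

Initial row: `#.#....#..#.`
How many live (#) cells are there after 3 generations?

5

..#.#####...
##.##...###.
..#.##..#..#
count of #: 5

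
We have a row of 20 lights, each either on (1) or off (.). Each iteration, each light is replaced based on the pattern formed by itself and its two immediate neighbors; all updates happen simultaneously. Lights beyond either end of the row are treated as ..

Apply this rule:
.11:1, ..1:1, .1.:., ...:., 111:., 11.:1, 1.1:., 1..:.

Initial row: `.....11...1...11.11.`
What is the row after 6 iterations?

1.1.....11.1..111...

....111..1...111.11.
...11.1.1...11.1.11.
..111......111...11.
.11.1.....11.1..111.
111......111...11.1.
1.1.....11.1..111...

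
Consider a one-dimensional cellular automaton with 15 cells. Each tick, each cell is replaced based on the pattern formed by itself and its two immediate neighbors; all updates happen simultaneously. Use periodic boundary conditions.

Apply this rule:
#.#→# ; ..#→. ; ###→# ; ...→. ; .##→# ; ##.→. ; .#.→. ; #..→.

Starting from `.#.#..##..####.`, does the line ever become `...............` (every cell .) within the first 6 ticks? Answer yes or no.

yes

..#...#...###..
..........##...
..........#....
...............
all cells are . at tick 4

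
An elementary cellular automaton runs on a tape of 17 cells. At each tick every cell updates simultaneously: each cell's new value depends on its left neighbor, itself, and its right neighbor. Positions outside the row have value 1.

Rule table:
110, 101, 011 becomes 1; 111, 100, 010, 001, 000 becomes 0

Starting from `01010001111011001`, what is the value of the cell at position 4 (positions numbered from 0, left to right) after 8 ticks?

0

10100001001111001
11000000001001001
01000000000000001
10000000000000001
10000000000000001  (fixed point — unchanged through tick 8)
position 4 holds 0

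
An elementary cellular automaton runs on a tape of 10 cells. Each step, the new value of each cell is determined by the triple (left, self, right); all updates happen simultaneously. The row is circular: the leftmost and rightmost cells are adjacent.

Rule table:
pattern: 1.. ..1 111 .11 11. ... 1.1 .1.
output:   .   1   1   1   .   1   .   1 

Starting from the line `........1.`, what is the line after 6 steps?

1111..1111

111111111.
11111111..
1111111..1
111111..11
11111..111
1111..1111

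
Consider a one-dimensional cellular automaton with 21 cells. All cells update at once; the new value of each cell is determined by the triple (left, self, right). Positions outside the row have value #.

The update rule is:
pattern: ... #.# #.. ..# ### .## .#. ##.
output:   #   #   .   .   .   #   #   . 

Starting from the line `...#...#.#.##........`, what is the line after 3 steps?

.#.#.#.#####..######.
########......#.....#
.........####.#.###.#

.........####.#.###.#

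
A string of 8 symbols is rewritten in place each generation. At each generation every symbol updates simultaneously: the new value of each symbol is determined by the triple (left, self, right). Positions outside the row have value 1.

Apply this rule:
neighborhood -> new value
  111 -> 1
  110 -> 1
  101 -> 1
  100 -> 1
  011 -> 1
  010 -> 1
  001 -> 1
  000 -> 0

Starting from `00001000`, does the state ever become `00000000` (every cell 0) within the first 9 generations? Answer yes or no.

10011101
11111111
11111111  (fixed point — unchanged through generation 9)
generation 9 is 11111111, still not uniform 0

no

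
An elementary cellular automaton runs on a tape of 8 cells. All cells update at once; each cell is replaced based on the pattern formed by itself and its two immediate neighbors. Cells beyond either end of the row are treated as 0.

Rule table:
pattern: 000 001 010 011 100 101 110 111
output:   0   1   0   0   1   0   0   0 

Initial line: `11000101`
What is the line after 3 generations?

00101000
01000100
10101010

10101010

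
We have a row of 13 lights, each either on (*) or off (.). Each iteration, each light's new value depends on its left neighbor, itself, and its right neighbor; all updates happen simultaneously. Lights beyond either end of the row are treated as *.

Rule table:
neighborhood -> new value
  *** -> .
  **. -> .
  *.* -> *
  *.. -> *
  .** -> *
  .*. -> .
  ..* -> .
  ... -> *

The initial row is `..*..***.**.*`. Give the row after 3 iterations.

*..*.*..**.**
.*..*.*.*.**.
*.*..*.*.**.*

*.*..*.*.**.*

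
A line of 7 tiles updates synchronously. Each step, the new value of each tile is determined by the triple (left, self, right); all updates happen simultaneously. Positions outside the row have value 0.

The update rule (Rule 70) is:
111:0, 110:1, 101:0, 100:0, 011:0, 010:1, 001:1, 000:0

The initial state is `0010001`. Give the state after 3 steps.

0110011
1010101
1010101

1010101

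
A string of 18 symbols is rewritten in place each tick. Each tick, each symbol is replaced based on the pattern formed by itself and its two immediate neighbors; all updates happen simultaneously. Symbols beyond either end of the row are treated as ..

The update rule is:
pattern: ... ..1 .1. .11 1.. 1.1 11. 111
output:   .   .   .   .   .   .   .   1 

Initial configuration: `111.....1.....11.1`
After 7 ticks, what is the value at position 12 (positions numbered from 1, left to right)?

.1................
..................
..................  (fixed point — unchanged through tick 7)
position 12 holds .

.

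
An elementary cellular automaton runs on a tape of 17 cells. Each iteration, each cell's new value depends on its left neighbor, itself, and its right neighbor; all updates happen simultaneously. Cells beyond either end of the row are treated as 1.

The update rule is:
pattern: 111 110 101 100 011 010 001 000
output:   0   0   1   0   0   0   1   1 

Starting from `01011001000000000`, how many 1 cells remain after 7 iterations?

8

10100010011111111
01001100100000000
10010001001111111
00100110010000000
01001000100111111
10010011001000000
00100100010011111
count of 1: 8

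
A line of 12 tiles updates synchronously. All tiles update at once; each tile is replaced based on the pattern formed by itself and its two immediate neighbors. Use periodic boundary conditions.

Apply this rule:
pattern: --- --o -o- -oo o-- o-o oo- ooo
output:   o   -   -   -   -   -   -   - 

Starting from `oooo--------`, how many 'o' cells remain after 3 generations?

6

-----oooooo-
oooo--------  (repeats generation 0; period 2)
generation 3: -----oooooo-
count of o: 6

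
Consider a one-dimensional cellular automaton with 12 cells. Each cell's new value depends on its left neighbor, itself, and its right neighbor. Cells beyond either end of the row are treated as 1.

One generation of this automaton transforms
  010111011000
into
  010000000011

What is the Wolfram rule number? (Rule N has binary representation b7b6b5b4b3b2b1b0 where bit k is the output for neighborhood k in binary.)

7

position 4: 111 → 0  (bit 7 = 0)
position 5: 110 → 0  (bit 6 = 0)
position 0: 101 → 0  (bit 5 = 0)
position 9: 100 → 0  (bit 4 = 0)
position 3: 011 → 0  (bit 3 = 0)
position 1: 010 → 1  (bit 2 = 1)
position 11: 001 → 1  (bit 1 = 1)
position 10: 000 → 1  (bit 0 = 1)
bits b7..b0 = 00000111 = 7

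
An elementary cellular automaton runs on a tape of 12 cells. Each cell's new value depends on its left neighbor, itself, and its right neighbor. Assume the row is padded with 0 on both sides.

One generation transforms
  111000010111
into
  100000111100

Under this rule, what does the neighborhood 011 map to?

At position 0 the neighborhood is 011; the next row has 1 there.

1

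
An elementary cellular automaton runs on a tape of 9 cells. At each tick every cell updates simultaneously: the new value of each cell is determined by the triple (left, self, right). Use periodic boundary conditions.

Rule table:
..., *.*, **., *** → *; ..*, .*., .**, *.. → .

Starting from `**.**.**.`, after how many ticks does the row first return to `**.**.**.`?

3

.**.**.**
*.**.**.*
**.**.**.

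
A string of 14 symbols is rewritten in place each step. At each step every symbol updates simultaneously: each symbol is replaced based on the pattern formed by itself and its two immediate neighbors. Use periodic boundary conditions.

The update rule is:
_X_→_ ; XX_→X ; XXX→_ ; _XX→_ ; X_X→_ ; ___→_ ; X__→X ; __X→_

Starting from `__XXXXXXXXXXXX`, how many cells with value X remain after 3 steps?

X____________X
XX____________
_XX___________
count of X: 2

2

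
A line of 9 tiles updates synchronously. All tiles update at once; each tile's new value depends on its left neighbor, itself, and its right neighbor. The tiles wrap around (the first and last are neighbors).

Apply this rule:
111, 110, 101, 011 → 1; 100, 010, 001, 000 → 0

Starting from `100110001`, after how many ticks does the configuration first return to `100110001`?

1

100110001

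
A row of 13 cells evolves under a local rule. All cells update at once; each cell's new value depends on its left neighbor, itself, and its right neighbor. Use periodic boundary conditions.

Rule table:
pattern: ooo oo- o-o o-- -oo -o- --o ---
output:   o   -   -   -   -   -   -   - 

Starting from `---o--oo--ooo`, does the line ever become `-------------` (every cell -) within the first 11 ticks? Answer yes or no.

-----------o-
-------------
all cells are - at tick 2

yes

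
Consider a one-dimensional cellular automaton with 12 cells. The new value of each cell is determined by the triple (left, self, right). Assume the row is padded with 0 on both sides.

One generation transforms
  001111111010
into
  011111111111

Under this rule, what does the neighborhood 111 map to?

1

At position 3 the neighborhood is 111; the next row has 1 there.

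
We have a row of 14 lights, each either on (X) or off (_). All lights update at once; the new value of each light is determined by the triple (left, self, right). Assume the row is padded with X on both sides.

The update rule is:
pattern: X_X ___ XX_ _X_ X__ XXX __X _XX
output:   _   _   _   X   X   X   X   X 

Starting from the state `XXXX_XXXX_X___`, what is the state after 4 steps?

_XXXX_XXX__XXX

XXX__XXX__XX_X
XX_XXXX_XXX__X
X__XXX__XX_XXX
_XXXX_XXX__XXX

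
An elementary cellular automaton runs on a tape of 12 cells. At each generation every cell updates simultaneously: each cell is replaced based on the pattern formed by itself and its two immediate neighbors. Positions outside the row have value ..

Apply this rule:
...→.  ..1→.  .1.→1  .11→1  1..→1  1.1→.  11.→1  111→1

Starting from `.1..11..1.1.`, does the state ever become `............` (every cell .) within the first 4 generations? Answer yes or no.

no

.11.111.1.11
.11.111.1.11  (fixed point — unchanged through generation 4)
generation 4 is .11.111.1.11, still not uniform .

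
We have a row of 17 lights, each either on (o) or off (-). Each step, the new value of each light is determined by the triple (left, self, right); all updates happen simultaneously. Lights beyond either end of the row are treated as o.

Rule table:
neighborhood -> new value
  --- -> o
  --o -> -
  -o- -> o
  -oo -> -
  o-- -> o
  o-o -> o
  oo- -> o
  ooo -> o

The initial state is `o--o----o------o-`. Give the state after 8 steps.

oo-oooo-oooooo-oo
ooo-oooo-oooooo-o
oooo-oooo-oooooo-
ooooo-oooo-oooooo
oooooo-oooo-ooooo
ooooooo-oooo-oooo
oooooooo-oooo-ooo
ooooooooo-oooo-oo

ooooooooo-oooo-oo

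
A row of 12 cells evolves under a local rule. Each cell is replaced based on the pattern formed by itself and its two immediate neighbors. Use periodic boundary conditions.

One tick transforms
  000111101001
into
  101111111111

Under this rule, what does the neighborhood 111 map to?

At position 4 the neighborhood is 111; the next row has 1 there.

1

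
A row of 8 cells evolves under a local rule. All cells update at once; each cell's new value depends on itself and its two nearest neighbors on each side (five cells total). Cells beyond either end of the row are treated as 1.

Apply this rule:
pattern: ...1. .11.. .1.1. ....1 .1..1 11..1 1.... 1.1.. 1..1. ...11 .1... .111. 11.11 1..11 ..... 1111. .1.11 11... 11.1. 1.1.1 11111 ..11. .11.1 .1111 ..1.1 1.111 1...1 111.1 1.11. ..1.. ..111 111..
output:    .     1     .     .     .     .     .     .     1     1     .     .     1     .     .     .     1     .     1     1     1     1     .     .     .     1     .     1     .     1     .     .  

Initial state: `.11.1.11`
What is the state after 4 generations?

.....1..

1..1111.
......11
.....1..
.....1..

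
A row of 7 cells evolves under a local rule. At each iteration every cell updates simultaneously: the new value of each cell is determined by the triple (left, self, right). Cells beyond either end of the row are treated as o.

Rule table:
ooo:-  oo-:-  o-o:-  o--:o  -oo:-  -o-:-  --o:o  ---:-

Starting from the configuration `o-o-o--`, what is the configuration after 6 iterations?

-----oo
o---o--
-o-o-oo
-------
o-----o
-o---o-

-o---o-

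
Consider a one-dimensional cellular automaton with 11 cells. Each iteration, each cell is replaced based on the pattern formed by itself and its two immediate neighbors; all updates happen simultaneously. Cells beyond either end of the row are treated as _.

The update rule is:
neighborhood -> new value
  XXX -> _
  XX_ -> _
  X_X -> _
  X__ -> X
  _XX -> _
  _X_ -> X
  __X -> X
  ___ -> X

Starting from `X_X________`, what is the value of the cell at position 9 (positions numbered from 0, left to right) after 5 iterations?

iteration 1: X_XXXXXXXXX
iteration 2: X__________
iteration 3: XXXXXXXXXXX
iteration 4: ___________
iteration 5: XXXXXXXXXXX
position 9 holds X

X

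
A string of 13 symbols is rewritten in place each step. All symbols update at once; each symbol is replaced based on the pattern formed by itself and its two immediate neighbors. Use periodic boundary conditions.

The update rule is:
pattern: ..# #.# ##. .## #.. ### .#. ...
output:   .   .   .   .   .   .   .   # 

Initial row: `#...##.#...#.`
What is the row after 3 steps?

..#......#...

..#......#...
#...####...##
..#......#...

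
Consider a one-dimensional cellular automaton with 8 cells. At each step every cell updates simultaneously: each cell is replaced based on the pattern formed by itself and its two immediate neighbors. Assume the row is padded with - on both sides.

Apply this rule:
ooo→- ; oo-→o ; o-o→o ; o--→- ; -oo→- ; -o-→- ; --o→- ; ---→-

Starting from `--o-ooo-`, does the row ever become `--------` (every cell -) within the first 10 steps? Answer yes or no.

step 1: ---o--o-
step 2: --------
all cells are - at step 2

yes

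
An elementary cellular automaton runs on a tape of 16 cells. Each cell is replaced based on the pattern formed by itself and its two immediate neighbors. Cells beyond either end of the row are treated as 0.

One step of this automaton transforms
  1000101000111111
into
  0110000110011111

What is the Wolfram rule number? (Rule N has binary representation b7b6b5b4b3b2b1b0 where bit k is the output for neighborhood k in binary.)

209

position 11: 111 → 1  (bit 7 = 1)
position 15: 110 → 1  (bit 6 = 1)
position 5: 101 → 0  (bit 5 = 0)
position 1: 100 → 1  (bit 4 = 1)
position 10: 011 → 0  (bit 3 = 0)
position 0: 010 → 0  (bit 2 = 0)
position 3: 001 → 0  (bit 1 = 0)
position 2: 000 → 1  (bit 0 = 1)
bits b7..b0 = 11010001 = 209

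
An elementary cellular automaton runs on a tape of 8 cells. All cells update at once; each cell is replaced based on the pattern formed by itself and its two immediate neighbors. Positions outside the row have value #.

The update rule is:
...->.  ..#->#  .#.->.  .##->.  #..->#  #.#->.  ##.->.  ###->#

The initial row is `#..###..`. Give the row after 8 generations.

generation 1: .##.#.##
generation 2: .......#
generation 3: #.....#.
generation 4: .#...#..
generation 5: ..#.#.##
generation 6: ##.....#
generation 7: #.#...#.
generation 8: ...#.#..

...#.#..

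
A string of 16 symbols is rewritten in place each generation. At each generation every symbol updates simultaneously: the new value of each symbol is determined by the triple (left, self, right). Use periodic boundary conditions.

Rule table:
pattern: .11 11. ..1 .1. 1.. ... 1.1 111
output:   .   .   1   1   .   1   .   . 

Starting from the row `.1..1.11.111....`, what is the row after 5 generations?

11.11........111
......1111111...
111111........11
.......1111111..
1111111........1

1111111........1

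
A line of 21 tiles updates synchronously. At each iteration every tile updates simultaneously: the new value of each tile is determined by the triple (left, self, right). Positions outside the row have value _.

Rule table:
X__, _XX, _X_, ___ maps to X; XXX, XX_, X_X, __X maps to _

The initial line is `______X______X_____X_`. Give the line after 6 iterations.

X_____X______X_____X_

XXXXX_XXXXXX_XXXXX_XX
X_____X______X_____X_
XXXXX_XXXXXX_XXXXX_XX  (repeats iteration 1; period 2)
iteration 6: X_____X______X_____X_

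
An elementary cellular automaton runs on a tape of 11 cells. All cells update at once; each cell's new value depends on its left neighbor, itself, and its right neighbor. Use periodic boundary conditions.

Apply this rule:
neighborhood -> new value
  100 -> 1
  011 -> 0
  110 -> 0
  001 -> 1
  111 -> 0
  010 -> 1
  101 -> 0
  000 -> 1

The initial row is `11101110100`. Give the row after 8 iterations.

11111111000

00000000111
11111111000
00000000111  (repeats iteration 1; period 2)
iteration 8: 11111111000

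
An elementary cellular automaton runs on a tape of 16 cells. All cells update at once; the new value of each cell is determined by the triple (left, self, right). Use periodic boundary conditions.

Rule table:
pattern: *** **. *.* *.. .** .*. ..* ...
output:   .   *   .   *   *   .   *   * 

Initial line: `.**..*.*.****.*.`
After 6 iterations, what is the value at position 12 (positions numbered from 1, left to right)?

.

*****....*..*..*
....*****.**.***
*****...*.**.*.*
....****..**...*
*****..********.
*...****......*.
position 12 holds .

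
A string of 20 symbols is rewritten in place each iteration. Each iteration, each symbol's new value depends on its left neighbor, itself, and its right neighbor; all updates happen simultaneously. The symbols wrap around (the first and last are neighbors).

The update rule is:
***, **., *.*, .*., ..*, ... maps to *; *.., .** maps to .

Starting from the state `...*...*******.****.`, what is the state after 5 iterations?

****.**.*******.***.
.****.**.*******.***
*.****.**.*******.**
**.****.**.*******.*
***.****.**.*******.

***.****.**.*******.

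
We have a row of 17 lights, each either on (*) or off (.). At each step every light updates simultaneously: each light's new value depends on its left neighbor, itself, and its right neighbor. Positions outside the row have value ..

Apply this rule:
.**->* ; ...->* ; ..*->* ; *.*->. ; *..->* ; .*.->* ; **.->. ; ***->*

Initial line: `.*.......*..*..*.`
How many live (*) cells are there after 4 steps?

15

*****************
****************.
***************.*
**************..*
count of *: 15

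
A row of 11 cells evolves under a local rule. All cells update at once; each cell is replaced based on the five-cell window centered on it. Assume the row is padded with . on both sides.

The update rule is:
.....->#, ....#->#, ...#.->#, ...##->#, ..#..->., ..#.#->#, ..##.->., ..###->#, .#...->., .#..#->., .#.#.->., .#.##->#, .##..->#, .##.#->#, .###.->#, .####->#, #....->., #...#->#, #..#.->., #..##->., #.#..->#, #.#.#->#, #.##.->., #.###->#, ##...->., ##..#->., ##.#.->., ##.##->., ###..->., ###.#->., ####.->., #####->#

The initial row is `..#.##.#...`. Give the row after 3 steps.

.#.###.#..#

####.#.#..#
##...#.#...
.#.###.#..#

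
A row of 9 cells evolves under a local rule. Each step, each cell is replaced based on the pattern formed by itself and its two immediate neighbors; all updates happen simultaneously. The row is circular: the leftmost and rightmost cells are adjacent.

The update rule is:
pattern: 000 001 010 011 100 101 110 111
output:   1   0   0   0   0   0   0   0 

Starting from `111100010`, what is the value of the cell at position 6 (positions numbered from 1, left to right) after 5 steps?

step 1: 000001000
step 2: 111100011
step 3: 000001000  (repeats step 1; period 2)
step 5: 000001000
position 6 holds 1

1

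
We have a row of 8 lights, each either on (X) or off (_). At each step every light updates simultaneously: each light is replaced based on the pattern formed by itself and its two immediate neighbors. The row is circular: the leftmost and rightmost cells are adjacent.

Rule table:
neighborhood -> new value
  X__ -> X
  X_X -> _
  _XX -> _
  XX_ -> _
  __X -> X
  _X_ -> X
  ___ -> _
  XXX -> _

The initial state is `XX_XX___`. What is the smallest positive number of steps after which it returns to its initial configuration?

4

step 1: _____X_X
step 2: X___XX_X
step 3: _X_X____
step 4: XX_XX___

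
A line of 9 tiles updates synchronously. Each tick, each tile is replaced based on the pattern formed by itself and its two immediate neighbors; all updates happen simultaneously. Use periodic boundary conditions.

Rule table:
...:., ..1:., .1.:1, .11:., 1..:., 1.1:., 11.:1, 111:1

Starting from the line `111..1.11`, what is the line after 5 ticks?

tick 1: 111..1..1
tick 2: 111..1...
tick 3: .11..1...
tick 4: ..1..1...
tick 5: ..1..1...

..1..1...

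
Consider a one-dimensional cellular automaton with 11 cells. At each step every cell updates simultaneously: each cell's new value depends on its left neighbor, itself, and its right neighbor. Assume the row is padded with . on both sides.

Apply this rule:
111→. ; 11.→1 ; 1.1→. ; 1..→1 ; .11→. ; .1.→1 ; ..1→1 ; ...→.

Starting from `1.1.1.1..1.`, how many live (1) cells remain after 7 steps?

7

step 1: 1.1.1.11111
step 2: 1.1.1.....1
step 3: 1.1.11...11
step 4: 1.1..11.1.1
step 5: 1.111.1.1.1
step 6: 1...1.1.1.1
step 7: 11.11.1.1.1
count of 1: 7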